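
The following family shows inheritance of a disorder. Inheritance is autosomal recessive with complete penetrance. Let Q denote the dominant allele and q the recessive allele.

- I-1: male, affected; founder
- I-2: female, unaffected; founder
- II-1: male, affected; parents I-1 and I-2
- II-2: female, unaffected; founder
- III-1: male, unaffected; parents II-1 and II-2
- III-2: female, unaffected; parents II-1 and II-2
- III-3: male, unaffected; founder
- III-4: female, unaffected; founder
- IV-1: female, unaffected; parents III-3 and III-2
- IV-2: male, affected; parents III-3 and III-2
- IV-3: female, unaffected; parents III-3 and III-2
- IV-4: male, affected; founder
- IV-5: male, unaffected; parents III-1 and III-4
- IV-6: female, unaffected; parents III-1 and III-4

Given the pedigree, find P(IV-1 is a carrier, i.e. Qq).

2/3

III-3 is unaffected so carries Q and passed q to IV-2 (qq), so III-3 is Qq.
III-2 is unaffected so carries Q and received q from II-1 (qq), so III-2 is Qq.
Their cross gives offspring ratios 1/4 QQ : 1/2 Qq : 1/4 qq. Conditioning on IV-1 being unaffected, P(Qq) = 1/2 / 3/4 = 2/3.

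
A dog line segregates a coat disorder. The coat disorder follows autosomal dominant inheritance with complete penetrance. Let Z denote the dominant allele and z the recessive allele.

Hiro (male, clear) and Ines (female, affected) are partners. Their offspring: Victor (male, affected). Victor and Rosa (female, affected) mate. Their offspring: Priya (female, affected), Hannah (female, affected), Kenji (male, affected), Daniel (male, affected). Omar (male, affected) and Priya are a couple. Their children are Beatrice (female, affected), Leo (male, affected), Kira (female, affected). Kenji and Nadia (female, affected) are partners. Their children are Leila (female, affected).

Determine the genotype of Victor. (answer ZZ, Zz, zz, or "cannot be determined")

From phenotype alone, Victor is ZZ or Zz.
Victor is affected so carries Z and received z from Hiro (zz), so Victor is Zz.

Zz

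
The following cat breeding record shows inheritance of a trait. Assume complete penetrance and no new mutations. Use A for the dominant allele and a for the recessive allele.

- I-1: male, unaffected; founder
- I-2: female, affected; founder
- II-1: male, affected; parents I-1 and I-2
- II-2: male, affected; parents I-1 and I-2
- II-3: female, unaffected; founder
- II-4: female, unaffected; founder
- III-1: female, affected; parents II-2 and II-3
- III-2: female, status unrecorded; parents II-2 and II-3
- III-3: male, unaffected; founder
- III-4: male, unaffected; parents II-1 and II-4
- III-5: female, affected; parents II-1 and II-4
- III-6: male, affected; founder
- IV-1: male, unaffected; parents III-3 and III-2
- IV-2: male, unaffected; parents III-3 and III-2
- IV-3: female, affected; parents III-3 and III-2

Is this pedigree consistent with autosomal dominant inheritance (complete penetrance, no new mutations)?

A consistent assignment under autosomal dominant exists: I-1 aa, I-2 AA, II-1 Aa, II-2 Aa, II-3 aa, II-4 aa, III-1 Aa, III-2 Aa, III-3 aa, III-4 aa, III-5 Aa, III-6 AA, IV-1 aa, IV-2 aa, IV-3 Aa.
In this assignment every recorded phenotype matches its genotype and every non-founder's genotype is obtainable from its parents' genotypes, so the pedigree is consistent.

Yes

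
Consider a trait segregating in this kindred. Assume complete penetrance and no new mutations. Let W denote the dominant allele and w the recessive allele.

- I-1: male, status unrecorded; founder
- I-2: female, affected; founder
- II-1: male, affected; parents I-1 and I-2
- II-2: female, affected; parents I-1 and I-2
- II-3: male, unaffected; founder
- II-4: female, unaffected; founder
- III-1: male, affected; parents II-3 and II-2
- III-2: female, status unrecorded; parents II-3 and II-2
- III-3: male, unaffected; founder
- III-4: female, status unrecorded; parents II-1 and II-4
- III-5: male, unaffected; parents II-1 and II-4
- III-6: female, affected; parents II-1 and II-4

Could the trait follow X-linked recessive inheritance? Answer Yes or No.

Yes

A consistent assignment under X-linked recessive exists: I-1 X^w Y, I-2 X^w X^w, II-1 X^w Y, II-2 X^w X^w, II-3 X^W Y, II-4 X^W X^w, III-1 X^w Y, III-2 X^W X^w, III-3 X^W Y, III-4 X^W X^w, III-5 X^W Y, III-6 X^w X^w.
In this assignment every recorded phenotype matches its genotype and every non-founder's genotype is obtainable from its parents' genotypes, so the pedigree is consistent.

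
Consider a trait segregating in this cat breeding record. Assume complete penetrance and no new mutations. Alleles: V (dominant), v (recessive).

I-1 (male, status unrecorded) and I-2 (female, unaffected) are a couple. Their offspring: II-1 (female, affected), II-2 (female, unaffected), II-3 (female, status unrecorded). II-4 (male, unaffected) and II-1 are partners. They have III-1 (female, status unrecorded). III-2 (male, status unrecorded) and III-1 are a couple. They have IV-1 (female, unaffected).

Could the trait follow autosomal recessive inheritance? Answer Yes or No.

Yes

A consistent assignment under autosomal recessive exists: I-1 Vv, I-2 Vv, II-1 vv, II-2 VV, II-3 VV, II-4 VV, III-1 Vv, III-2 VV, IV-1 VV.
In this assignment every recorded phenotype matches its genotype and every non-founder's genotype is obtainable from its parents' genotypes, so the pedigree is consistent.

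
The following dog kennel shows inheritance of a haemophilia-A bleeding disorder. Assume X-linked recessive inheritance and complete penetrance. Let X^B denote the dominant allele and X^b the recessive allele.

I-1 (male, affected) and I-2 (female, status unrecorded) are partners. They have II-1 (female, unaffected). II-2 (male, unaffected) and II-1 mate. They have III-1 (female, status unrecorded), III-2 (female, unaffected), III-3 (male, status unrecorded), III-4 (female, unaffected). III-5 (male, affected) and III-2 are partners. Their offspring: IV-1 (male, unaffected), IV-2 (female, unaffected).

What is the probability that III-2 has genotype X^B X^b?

1/5

II-2 is unaffected, so II-2 is X^B Y.
II-1 is unaffected so carries B and received b from I-1 (X^b Y), so II-1 is X^B X^b.
Their cross gives offspring ratios 1/2 X^B X^B : 1/2 X^B X^b. Conditioning on III-2 being unaffected, P(X^B X^b) = 1/2 / 1 = 1/2 before taking III-2's own offspring into account.
III-5 is affected, so III-5 is X^b Y.
Now use III-2's offspring. Probability of each recorded status — unaffected son IV-1: 1/2 if III-2 is X^B X^b, 1 if X^B X^B; unaffected daughter IV-2: 1/2 if III-2 is X^B X^b, 1 if X^B X^B.
Bayes: P(X^B X^b) = 1/2·1/4 / (1/2·1/4 + 1/2·1) = 1/5.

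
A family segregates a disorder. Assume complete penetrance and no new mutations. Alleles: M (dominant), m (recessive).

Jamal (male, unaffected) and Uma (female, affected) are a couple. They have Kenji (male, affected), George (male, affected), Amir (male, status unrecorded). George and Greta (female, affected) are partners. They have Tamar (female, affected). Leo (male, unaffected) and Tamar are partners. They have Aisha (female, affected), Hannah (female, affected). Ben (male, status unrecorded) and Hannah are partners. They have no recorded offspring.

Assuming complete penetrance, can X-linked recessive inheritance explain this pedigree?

No

Under X-linked recessive, Aisha (affected, female) cannot arise from Leo (unaffected) × Tamar (affected).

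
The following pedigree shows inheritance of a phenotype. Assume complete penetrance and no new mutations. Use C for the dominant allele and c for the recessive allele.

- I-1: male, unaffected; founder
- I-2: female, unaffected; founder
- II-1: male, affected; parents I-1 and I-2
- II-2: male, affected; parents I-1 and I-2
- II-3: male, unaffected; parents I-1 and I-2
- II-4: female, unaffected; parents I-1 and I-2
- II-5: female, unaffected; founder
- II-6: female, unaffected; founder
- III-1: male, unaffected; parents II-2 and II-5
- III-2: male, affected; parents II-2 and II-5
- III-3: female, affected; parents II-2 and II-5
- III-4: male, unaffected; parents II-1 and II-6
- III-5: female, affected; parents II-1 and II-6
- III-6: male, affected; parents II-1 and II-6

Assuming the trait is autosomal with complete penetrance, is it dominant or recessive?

recessive

I-1 and I-2 are both unaffected yet have an affected child II-1. Under dominance, an affected child requires at least one affected parent, so the trait cannot be dominant.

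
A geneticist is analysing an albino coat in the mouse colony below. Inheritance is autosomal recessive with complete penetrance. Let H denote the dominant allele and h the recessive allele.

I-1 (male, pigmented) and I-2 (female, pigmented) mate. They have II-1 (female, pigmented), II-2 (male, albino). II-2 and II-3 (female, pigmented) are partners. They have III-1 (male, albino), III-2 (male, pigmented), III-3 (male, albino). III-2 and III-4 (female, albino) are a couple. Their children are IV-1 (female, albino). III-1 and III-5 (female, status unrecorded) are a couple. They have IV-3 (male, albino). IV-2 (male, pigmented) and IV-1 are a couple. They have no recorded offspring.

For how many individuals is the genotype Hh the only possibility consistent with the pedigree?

4

Obligate heterozygotes: I-1 is pigmented so carries H and passed h to II-2 (hh), so I-1 is Hh; I-2 is pigmented so carries H and passed h to II-2 (hh), so I-2 is Hh; II-3 is pigmented so carries H and passed h to III-1 (hh), so II-3 is Hh; III-2 is pigmented so carries H and received h from II-2 (hh), so III-2 is Hh.
Every other individual is either homozygous by phenotype or has at least one consistent homozygous assignment, so the count is 4.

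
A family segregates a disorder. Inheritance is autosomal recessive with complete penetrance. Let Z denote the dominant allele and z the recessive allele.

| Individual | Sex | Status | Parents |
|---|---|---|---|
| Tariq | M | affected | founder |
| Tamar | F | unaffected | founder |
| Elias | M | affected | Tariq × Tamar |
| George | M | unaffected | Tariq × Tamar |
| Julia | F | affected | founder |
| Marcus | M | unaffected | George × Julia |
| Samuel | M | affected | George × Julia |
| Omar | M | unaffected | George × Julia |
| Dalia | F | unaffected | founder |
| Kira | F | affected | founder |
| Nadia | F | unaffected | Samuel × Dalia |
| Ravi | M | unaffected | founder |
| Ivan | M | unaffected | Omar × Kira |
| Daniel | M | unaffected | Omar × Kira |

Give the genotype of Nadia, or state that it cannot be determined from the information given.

Zz

From phenotype alone, Nadia is ZZ or Zz.
Nadia is unaffected so carries Z and received z from Samuel (zz), so Nadia is Zz.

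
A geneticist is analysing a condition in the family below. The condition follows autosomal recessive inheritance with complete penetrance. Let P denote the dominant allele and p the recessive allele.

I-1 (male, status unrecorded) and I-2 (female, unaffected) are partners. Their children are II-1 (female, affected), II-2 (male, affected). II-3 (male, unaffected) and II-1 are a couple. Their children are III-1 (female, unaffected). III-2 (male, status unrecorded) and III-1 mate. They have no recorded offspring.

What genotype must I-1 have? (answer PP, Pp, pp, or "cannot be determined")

cannot be determined

I-1's phenotype is unrecorded, and no parent or child forces a single allele at both positions; consistent genotype assignments exist with I-1 as Pp or pp.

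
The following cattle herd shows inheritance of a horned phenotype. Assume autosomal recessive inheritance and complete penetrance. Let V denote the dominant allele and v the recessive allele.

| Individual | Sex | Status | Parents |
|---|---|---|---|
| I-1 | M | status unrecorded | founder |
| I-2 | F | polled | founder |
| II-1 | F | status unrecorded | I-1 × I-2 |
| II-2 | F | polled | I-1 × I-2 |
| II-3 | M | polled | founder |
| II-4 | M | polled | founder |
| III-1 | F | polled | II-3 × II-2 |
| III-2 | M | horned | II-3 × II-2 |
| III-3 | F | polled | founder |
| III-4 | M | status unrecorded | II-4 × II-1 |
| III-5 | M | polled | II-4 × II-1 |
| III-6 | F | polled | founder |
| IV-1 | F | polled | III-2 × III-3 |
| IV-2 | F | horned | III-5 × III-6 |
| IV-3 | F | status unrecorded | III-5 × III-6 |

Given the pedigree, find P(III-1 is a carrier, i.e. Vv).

2/3

II-3 is polled so carries V and passed v to III-2 (vv), so II-3 is Vv.
II-2 is polled so carries V and passed v to III-2 (vv), so II-2 is Vv.
Their cross gives offspring ratios 1/4 VV : 1/2 Vv : 1/4 vv. Conditioning on III-1 being polled, P(Vv) = 1/2 / 3/4 = 2/3.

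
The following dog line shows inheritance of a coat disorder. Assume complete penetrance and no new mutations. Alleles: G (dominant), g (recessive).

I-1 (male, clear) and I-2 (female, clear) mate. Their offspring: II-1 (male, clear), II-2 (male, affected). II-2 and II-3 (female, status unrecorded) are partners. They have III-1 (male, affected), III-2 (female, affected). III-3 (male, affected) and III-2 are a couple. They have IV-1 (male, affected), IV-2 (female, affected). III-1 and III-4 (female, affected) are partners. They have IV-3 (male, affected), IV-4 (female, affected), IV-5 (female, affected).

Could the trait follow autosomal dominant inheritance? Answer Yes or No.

No

Under autosomal dominant, II-2 (affected, male) cannot arise from I-1 (clear) × I-2 (clear).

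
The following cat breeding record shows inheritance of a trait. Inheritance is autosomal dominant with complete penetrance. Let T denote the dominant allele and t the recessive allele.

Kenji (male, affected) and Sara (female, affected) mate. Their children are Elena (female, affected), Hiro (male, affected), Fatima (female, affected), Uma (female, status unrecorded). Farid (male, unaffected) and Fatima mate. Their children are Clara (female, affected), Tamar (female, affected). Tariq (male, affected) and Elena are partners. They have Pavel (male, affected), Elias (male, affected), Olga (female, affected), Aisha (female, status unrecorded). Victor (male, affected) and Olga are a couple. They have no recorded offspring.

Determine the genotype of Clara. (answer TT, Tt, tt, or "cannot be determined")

From phenotype alone, Clara is TT or Tt.
Clara is affected so carries T and received t from Farid (tt), so Clara is Tt.

Tt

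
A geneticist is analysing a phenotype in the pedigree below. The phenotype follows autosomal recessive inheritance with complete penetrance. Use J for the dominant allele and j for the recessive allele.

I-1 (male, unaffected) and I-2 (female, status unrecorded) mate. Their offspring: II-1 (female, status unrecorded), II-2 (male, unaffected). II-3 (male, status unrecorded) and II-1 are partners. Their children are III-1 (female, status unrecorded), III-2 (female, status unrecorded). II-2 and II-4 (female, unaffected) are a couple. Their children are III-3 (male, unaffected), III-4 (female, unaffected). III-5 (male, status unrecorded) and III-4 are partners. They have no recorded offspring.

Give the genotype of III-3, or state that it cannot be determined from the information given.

III-3's phenotype allows JJ or Jj, and no parent or child forces a single allele at both positions; consistent genotype assignments exist with III-3 as JJ or Jj.

cannot be determined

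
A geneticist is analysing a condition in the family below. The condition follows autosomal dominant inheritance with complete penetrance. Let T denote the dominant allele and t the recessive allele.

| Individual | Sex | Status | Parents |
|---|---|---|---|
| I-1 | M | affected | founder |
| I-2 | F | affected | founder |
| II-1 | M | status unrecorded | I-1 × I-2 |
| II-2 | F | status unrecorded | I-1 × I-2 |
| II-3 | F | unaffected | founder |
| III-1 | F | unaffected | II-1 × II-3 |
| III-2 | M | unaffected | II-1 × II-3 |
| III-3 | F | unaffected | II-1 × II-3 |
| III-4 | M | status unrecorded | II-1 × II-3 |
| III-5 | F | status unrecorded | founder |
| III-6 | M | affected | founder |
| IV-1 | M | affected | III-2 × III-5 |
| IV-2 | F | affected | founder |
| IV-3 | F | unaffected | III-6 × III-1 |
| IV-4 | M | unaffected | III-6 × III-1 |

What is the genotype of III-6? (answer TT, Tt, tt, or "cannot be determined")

Tt

From phenotype alone, III-6 is TT or Tt.
III-6 is affected so carries T and passed t to IV-3 (tt), so III-6 is Tt.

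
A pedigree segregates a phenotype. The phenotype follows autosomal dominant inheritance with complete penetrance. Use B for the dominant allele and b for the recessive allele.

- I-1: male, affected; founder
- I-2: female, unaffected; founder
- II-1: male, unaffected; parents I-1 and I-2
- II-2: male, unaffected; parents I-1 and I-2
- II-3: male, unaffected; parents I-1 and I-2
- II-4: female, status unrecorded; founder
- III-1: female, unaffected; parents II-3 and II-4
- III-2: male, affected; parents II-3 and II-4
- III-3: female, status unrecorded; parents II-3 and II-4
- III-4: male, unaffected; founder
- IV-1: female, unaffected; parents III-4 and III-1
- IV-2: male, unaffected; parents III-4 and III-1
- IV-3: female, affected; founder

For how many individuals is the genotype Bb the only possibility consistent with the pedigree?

Obligate heterozygotes: I-1 is affected so carries B and passed b to II-1 (bb), so I-1 is Bb; II-4 passed B to III-2 (Bb, whose b came from II-3) and passed b to III-1 (bb), so II-4 is Bb; III-2 is affected so carries B and received b from II-3 (bb), so III-2 is Bb.
Every other individual is either homozygous by phenotype or has at least one consistent homozygous assignment, so the count is 3.

3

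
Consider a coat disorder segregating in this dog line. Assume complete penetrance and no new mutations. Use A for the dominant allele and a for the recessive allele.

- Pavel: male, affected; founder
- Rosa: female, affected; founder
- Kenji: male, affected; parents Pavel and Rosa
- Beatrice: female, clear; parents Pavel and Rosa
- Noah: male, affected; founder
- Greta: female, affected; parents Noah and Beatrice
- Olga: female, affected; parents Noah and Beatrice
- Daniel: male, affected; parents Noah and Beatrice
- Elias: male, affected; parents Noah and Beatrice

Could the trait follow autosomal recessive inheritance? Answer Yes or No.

Under autosomal recessive, Beatrice (clear, female) cannot arise from Pavel (affected) × Rosa (affected).

No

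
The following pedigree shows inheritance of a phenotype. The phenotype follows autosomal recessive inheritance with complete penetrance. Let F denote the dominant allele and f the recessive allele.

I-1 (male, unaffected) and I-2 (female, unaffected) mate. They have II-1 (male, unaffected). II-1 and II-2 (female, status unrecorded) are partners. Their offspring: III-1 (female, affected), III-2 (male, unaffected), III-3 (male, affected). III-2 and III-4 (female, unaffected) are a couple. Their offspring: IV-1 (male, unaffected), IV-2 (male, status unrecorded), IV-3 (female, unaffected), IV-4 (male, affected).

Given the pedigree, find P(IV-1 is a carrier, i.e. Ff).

III-2 is unaffected so carries F and passed f to IV-4 (ff), so III-2 is Ff.
III-4 is unaffected so carries F and passed f to IV-4 (ff), so III-4 is Ff.
Their cross gives offspring ratios 1/4 FF : 1/2 Ff : 1/4 ff. Conditioning on IV-1 being unaffected, P(Ff) = 1/2 / 3/4 = 2/3.

2/3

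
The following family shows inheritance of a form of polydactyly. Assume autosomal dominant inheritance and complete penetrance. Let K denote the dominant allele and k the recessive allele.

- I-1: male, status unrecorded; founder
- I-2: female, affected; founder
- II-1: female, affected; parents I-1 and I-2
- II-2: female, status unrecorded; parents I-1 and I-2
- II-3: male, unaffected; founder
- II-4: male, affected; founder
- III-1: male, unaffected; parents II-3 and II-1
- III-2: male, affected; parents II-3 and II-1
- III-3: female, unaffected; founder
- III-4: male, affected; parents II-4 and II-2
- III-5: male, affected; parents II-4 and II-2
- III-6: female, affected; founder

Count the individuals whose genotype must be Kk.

Obligate heterozygotes: II-1 is affected so carries K and passed k to III-1 (kk), so II-1 is Kk; III-2 is affected so carries K and received k from II-3 (kk), so III-2 is Kk.
Every other individual is either homozygous by phenotype or has at least one consistent homozygous assignment, so the count is 2.

2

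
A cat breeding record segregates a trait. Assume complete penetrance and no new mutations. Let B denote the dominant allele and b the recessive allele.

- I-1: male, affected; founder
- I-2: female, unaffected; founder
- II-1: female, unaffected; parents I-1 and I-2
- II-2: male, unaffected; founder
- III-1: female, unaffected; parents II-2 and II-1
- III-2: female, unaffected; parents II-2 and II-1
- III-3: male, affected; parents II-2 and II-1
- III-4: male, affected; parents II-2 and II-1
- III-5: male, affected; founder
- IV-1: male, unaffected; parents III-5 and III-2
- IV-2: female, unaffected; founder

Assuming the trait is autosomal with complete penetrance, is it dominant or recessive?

II-2 and II-1 are both unaffected yet have an affected child III-3. Under dominance, an affected child requires at least one affected parent, so the trait cannot be dominant.

recessive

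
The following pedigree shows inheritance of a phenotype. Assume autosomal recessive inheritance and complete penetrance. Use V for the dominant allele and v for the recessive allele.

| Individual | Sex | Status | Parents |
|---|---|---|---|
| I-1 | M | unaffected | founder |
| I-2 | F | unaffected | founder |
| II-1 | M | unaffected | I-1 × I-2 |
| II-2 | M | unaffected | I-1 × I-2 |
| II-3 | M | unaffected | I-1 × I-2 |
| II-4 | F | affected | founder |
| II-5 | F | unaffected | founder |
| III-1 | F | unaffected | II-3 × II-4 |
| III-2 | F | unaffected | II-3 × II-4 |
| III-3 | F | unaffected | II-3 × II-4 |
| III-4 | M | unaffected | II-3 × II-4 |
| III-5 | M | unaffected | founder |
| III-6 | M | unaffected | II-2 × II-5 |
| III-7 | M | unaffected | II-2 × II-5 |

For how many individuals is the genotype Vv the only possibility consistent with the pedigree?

4

Obligate heterozygotes: III-1 is unaffected so carries V and received v from II-4 (vv), so III-1 is Vv; III-2 is unaffected so carries V and received v from II-4 (vv), so III-2 is Vv; III-3 is unaffected so carries V and received v from II-4 (vv), so III-3 is Vv; III-4 is unaffected so carries V and received v from II-4 (vv), so III-4 is Vv.
Every other individual is either homozygous by phenotype or has at least one consistent homozygous assignment, so the count is 4.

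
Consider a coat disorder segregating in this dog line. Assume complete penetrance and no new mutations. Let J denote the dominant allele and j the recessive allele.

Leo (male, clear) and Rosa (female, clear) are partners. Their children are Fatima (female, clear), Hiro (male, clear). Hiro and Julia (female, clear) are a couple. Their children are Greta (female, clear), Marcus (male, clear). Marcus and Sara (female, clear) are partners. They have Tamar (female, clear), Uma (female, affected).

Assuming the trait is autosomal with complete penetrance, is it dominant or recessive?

Marcus and Sara are both clear yet have an affected child Uma. Under dominance, an affected child requires at least one affected parent, so the trait cannot be dominant.

recessive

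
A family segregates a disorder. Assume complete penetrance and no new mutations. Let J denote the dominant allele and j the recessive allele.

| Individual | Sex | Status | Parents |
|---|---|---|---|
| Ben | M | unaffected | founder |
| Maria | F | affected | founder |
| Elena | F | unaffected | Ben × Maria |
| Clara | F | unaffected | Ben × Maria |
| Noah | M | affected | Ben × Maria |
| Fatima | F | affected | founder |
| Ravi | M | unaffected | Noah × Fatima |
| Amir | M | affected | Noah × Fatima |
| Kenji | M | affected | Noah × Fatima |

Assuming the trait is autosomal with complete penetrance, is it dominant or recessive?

Noah and Fatima are both affected yet have an unaffected child Ravi. Under a recessive model two affected parents are homozygous and every child would be affected, so the trait cannot be recessive.

dominant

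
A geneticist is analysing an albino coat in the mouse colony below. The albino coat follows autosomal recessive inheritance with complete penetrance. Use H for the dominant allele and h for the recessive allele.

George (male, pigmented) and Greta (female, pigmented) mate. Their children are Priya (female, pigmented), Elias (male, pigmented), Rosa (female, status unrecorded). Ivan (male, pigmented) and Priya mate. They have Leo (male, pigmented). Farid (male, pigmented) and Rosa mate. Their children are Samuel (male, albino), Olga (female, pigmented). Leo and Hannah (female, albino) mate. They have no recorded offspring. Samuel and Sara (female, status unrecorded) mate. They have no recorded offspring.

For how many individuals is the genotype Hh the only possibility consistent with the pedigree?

1

Obligate heterozygotes: Farid is pigmented so carries H and passed h to Samuel (hh), so Farid is Hh.
Every other individual is either homozygous by phenotype or has at least one consistent homozygous assignment, so the count is 1.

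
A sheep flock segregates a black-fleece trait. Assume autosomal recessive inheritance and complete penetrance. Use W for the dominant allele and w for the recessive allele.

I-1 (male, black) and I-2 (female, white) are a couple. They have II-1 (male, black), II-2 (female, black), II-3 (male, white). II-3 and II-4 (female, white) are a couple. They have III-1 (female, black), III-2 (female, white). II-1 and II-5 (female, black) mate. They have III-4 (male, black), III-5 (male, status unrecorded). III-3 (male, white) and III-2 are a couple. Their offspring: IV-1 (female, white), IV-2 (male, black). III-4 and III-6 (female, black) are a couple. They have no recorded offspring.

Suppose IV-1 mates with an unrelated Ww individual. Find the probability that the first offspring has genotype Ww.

1/2

III-3 is white so carries W and passed w to IV-2 (ww), so III-3 is Ww.
III-2 is white so carries W and passed w to IV-2 (ww), so III-2 is Ww.
IV-1 is a white offspring of III-3 (Ww) × III-2 (Ww), whose cross gives 1/4 WW : 1/2 Ww : 1/4 ww; conditioning on being white, IV-1 is WW with probability 1/3, Ww with probability 2/3.
Summing over parental genotype combinations, P(offspring has genotype Ww) = 1/3·1/2 + 2/3·1/2 = 1/2.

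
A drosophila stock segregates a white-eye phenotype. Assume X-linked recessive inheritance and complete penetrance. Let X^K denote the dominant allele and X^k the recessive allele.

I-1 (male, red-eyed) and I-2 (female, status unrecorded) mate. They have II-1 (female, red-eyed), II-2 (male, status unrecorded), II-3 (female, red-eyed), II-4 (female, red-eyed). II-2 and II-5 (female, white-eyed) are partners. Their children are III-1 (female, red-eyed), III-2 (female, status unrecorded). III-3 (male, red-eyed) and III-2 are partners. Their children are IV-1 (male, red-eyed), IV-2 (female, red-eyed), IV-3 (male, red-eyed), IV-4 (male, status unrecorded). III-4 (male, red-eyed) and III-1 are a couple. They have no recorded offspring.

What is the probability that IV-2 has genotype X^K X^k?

1/2

III-3 is red-eyed, so III-3 is X^K Y.
III-2 received K from II-2 (X^K Y) and received k from II-5 (X^k X^k), so III-2 is X^K X^k.
Their cross gives offspring ratios 1/2 X^K X^K : 1/2 X^K X^k. Conditioning on IV-2 being red-eyed, P(X^K X^k) = 1/2 / 1 = 1/2.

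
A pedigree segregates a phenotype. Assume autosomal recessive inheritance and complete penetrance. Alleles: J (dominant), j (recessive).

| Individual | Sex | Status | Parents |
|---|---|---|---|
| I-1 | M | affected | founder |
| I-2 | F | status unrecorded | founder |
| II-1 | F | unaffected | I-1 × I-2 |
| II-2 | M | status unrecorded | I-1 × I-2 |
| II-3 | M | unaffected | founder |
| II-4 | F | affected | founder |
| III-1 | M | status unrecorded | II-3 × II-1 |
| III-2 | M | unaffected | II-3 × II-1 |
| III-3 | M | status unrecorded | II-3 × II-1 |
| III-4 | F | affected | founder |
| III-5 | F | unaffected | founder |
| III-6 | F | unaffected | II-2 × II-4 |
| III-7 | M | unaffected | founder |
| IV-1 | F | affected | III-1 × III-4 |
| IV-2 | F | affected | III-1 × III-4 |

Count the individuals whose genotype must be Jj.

Obligate heterozygotes: II-1 is unaffected so carries J and received j from I-1 (jj), so II-1 is Jj; II-2 passed J to III-6 (Jj, whose j came from II-4) and received j from I-1 (jj), so II-2 is Jj; III-6 is unaffected so carries J and received j from II-4 (jj), so III-6 is Jj.
Every other individual is either homozygous by phenotype or has at least one consistent homozygous assignment, so the count is 3.

3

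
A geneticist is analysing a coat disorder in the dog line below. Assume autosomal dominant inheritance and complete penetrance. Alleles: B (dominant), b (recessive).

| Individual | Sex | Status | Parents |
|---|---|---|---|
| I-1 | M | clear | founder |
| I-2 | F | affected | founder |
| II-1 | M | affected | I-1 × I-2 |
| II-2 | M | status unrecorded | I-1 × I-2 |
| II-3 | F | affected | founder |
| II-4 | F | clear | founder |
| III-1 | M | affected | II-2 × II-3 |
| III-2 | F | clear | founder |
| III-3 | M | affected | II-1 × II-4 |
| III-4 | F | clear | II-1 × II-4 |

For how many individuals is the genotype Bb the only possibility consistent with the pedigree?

Obligate heterozygotes: II-1 is affected so carries B and received b from I-1 (bb), so II-1 is Bb; III-3 is affected so carries B and received b from II-4 (bb), so III-3 is Bb.
Every other individual is either homozygous by phenotype or has at least one consistent homozygous assignment, so the count is 2.

2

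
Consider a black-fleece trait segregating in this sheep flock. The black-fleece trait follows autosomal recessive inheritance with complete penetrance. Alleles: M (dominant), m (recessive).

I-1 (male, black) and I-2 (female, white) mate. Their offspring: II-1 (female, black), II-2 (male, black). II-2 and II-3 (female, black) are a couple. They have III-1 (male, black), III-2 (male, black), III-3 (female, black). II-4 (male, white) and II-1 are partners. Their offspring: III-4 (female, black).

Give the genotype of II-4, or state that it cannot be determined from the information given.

Mm

From phenotype alone, II-4 is MM or Mm.
II-4 is white so carries M and passed m to III-4 (mm), so II-4 is Mm.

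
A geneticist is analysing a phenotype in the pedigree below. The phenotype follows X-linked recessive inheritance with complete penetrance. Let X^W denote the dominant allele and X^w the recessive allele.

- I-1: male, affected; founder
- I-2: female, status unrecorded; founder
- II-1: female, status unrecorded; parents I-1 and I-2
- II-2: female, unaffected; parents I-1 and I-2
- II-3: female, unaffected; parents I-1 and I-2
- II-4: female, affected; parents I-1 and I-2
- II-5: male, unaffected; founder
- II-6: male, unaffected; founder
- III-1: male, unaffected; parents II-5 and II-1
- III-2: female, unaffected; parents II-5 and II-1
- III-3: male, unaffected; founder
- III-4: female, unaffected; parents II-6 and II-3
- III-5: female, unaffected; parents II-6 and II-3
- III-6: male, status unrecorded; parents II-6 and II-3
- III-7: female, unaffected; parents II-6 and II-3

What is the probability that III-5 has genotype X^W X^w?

II-6 is unaffected, so II-6 is X^W Y.
II-3 is unaffected so carries W and received w from I-1 (X^w Y), so II-3 is X^W X^w.
Their cross gives offspring ratios 1/2 X^W X^W : 1/2 X^W X^w. Conditioning on III-5 being unaffected, P(X^W X^w) = 1/2 / 1 = 1/2.

1/2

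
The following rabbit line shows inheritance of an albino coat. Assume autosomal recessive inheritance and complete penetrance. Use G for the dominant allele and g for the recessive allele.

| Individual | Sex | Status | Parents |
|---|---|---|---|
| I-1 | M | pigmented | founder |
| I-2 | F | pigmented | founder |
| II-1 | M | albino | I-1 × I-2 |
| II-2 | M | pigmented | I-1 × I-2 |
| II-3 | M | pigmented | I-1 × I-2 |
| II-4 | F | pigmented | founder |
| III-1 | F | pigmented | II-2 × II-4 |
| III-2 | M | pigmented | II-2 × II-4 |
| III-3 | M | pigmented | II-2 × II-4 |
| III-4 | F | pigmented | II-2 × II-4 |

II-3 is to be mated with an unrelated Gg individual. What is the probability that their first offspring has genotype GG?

1/3

I-1 is pigmented so carries G and passed g to II-1 (gg), so I-1 is Gg.
I-2 is pigmented so carries G and passed g to II-1 (gg), so I-2 is Gg.
II-3 is a pigmented offspring of I-1 (Gg) × I-2 (Gg), whose cross gives 1/4 GG : 1/2 Gg : 1/4 gg; conditioning on being pigmented, II-3 is GG with probability 1/3, Gg with probability 2/3.
Summing over parental genotype combinations, P(offspring has genotype GG) = 1/3·1/2 + 2/3·1/4 = 1/3.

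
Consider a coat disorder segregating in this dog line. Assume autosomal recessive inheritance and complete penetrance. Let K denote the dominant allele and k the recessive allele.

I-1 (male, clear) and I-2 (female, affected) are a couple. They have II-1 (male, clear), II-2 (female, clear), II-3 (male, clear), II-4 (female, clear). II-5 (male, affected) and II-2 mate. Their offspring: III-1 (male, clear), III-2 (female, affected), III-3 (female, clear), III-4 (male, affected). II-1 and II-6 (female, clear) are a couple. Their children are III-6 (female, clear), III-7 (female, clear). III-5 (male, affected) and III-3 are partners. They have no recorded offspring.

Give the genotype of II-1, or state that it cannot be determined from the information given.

Kk

From phenotype alone, II-1 is KK or Kk.
II-1 is clear so carries K and received k from I-2 (kk), so II-1 is Kk.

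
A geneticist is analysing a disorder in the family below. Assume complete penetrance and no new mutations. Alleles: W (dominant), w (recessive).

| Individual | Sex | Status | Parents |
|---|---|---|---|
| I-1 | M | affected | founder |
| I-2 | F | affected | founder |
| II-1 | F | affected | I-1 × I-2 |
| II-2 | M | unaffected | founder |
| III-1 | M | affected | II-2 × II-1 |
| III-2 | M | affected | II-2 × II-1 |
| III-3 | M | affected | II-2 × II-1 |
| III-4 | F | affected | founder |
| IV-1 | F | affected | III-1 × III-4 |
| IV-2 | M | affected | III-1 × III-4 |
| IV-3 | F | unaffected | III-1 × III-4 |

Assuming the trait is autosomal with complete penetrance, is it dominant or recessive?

dominant

III-1 and III-4 are both affected yet have an unaffected child IV-3. Under a recessive model two affected parents are homozygous and every child would be affected, so the trait cannot be recessive.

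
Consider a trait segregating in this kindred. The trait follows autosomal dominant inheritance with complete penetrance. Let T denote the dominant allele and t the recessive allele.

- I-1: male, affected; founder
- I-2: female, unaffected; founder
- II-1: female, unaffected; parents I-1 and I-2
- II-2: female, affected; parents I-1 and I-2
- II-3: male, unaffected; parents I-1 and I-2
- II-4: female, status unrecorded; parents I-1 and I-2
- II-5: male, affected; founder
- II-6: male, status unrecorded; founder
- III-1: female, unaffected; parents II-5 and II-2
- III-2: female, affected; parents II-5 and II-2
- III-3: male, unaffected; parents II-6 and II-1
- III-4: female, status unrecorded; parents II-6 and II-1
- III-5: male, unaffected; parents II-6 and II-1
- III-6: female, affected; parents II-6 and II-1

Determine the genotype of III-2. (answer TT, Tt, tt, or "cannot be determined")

III-2's phenotype allows TT or Tt, and no parent or child forces a single allele at both positions; consistent genotype assignments exist with III-2 as TT or Tt.

cannot be determined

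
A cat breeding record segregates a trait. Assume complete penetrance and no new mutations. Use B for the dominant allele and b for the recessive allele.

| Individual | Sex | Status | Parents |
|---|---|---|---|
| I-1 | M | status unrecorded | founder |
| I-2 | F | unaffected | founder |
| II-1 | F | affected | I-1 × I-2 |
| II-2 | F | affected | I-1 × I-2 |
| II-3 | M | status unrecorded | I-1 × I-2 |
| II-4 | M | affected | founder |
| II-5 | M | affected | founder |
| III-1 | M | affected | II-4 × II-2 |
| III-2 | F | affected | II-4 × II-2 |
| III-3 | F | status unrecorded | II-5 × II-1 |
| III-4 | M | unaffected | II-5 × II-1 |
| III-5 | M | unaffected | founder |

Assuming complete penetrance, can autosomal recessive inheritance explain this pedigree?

Under autosomal recessive, III-4 (unaffected, male) cannot arise from II-5 (affected) × II-1 (affected).

No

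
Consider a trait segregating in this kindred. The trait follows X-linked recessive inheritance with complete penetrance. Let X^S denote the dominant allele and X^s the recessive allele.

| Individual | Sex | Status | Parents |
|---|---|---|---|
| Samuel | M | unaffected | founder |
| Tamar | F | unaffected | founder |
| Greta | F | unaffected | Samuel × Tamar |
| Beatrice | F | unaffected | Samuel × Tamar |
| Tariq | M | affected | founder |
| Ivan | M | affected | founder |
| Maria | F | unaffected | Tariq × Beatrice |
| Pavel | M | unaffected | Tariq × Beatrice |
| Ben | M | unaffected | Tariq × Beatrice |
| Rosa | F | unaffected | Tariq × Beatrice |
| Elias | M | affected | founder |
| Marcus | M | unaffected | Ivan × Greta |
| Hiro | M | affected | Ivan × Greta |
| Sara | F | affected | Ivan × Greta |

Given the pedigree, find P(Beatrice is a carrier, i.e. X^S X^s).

1/17

Samuel is unaffected, so Samuel is X^S Y.
Tamar is unaffected so carries S and passed s to Greta (X^S X^s, whose S came from Samuel), so Tamar is X^S X^s.
Their cross gives offspring ratios 1/2 X^S X^S : 1/2 X^S X^s. Conditioning on Beatrice being unaffected, P(X^S X^s) = 1/2 / 1 = 1/2 before taking Beatrice's own offspring into account.
Tariq is affected, so Tariq is X^s Y.
Now use Beatrice's offspring. Probability of each recorded status — unaffected daughter Maria: 1/2 if Beatrice is X^S X^s, 1 if X^S X^S; unaffected son Pavel: 1/2 if Beatrice is X^S X^s, 1 if X^S X^S; unaffected son Ben: 1/2 if Beatrice is X^S X^s, 1 if X^S X^S; unaffected daughter Rosa: 1/2 if Beatrice is X^S X^s, 1 if X^S X^S.
Bayes: P(X^S X^s) = 1/2·1/16 / (1/2·1/16 + 1/2·1) = 1/17.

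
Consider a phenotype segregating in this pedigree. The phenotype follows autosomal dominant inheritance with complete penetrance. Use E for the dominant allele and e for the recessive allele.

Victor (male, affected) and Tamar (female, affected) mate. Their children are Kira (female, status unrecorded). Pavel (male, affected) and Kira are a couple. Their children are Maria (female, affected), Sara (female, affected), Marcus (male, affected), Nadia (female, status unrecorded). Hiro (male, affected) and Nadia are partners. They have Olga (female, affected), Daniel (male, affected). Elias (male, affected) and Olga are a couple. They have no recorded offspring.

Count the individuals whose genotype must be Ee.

0

No individual's genotype is forced to Ee by the pedigree, so the count is 0.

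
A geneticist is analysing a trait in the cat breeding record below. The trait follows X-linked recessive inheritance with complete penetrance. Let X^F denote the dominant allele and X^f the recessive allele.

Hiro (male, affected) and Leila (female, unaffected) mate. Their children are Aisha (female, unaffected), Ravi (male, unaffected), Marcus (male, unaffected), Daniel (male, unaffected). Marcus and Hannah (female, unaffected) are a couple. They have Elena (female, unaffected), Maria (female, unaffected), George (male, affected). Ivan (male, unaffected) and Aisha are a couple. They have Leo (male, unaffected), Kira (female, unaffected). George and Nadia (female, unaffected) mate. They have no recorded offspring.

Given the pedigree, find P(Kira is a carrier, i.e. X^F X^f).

Ivan is unaffected, so Ivan is X^F Y.
Aisha is unaffected so carries F and received f from Hiro (X^f Y), so Aisha is X^F X^f.
Their cross gives offspring ratios 1/2 X^F X^F : 1/2 X^F X^f. Conditioning on Kira being unaffected, P(X^F X^f) = 1/2 / 1 = 1/2.

1/2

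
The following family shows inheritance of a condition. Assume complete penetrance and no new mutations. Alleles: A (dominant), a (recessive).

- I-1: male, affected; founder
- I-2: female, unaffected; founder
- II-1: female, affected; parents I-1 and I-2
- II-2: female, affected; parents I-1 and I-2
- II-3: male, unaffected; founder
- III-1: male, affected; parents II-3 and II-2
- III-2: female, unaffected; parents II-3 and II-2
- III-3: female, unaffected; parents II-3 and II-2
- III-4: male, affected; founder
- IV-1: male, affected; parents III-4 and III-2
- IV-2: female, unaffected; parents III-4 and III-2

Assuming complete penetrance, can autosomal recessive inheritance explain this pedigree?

A consistent assignment under autosomal recessive exists: I-1 aa, I-2 Aa, II-1 aa, II-2 aa, II-3 Aa, III-1 aa, III-2 Aa, III-3 Aa, III-4 aa, IV-1 aa, IV-2 Aa.
In this assignment every recorded phenotype matches its genotype and every non-founder's genotype is obtainable from its parents' genotypes, so the pedigree is consistent.

Yes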